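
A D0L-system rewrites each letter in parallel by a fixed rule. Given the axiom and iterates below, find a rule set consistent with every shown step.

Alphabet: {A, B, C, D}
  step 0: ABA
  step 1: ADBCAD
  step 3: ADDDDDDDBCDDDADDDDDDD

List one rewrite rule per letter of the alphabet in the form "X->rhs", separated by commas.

A->AD, B->BC, C->D, D->DD

  step 0 ⇒ step 1: ABA ⇒ AD·BC·AD
    A ↦ AD
    B ↦ BC
    C ↦ D  (constrained at step 1)
    D ↦ DD  (constrained at step 1)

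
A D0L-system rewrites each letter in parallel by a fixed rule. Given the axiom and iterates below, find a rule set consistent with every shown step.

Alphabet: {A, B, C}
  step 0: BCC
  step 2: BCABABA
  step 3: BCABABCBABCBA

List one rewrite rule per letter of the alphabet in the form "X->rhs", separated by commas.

A->BA, B->BC, C->A

  step 2 ⇒ step 3: BCABABA ⇒ BC·A·BA·BC·BA·BC·BA
    A ↦ BA
    B ↦ BC
    C ↦ A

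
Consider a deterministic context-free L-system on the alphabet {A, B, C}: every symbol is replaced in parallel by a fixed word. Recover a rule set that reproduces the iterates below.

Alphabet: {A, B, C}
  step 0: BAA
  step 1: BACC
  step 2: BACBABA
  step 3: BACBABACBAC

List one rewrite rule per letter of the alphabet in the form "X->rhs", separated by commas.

  step 2 ⇒ step 3: BACBABA ⇒ BA·C·BA·BA·C·BA·C
    A ↦ C
    B ↦ BA
    C ↦ BA

A->C, B->BA, C->BA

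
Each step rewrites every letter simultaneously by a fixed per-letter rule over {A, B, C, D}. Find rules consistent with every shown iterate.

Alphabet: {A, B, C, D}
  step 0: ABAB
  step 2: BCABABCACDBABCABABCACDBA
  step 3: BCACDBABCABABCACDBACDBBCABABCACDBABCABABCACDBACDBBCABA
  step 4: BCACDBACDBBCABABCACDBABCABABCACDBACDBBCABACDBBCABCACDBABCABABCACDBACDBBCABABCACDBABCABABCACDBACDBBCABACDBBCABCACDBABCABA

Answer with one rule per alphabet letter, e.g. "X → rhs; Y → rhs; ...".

A->BA, B->BCA, C->CD, D->B

  step 3 ⇒ step 4: BCACDBABCABABCACDBACDBBCABABCACDBABCABABCACDBACDBBCABA ⇒ BCA·CD·BA·CD·B·BCA·BA·BCA·CD·BA·BCA·BA·BCA·CD·BA·CD·B·BCA·BA·CD·B·BCA·BCA·CD·BA·BCA·BA·BCA·CD·BA·CD·B·BCA·BA·BCA·CD·BA·BCA·BA·BCA·CD·BA·CD·B·BCA·BA·CD·B·BCA·BCA·CD·BA·BCA·BA
    A ↦ BA
    B ↦ BCA
    C ↦ CD
    D ↦ B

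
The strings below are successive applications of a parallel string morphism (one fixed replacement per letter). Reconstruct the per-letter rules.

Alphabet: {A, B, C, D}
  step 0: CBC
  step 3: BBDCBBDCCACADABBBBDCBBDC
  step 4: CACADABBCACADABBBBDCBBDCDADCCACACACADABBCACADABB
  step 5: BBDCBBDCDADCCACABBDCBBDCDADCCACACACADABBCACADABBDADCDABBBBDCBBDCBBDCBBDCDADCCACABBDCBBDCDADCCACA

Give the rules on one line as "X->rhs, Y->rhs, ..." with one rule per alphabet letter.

A->DC, B->CA, C->BB, D->DA

  step 4 ⇒ step 5: CACADABBCACADABBBBDCBBDCDADCCACACACADABBCACADABB ⇒ BB·DC·BB·DC·DA·DC·CA·CA·BB·DC·BB·DC·DA·DC·CA·CA·CA·CA·DA·BB·CA·CA·DA·BB·DA·DC·DA·BB·BB·DC·BB·DC·BB·DC·BB·DC·DA·DC·CA·CA·BB·DC·BB·DC·DA·DC·CA·CA
    A ↦ DC
    B ↦ CA
    C ↦ BB
    D ↦ DA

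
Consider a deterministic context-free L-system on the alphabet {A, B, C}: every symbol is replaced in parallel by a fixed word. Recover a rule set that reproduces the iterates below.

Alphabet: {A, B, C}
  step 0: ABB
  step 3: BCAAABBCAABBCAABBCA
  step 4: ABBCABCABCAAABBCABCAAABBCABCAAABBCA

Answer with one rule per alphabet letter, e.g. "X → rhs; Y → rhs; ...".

A->BCA, B->A, C->B

  step 3 ⇒ step 4: BCAAABBCAABBCAABBCA ⇒ A·B·BCA·BCA·BCA·A·A·B·BCA·BCA·A·A·B·BCA·BCA·A·A·B·BCA
    A ↦ BCA
    B ↦ A
    C ↦ B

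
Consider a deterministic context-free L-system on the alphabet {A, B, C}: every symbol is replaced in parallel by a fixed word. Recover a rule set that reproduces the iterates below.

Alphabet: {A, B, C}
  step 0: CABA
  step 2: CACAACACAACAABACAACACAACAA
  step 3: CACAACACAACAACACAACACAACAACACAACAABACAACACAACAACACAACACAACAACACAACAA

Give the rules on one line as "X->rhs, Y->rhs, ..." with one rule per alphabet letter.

A->CAA, B->BA, C->CA

  step 2 ⇒ step 3: CACAACACAACAABACAACACAACAA ⇒ CA·CAA·CA·CAA·CAA·CA·CAA·CA·CAA·CAA·CA·CAA·CAA·BA·CAA·CA·CAA·CAA·CA·CAA·CA·CAA·CAA·CA·CAA·CAA
    A ↦ CAA
    B ↦ BA
    C ↦ CA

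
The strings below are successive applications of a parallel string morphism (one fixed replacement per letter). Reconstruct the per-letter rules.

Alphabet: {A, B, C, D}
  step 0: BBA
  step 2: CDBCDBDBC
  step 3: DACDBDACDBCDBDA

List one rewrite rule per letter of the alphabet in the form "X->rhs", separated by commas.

  step 2 ⇒ step 3: CDBCDBDBC ⇒ DA·C·DB·DA·C·DB·C·DB·DA
    B ↦ DB
    C ↦ DA
    D ↦ C
    A ↦ BD  (constrained at step 0)

A->BD, B->DB, C->DA, D->C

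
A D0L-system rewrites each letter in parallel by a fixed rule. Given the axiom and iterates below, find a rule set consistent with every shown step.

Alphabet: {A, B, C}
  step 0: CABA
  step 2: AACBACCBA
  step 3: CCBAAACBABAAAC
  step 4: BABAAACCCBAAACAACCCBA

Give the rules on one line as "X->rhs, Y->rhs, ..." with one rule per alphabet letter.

  step 3 ⇒ step 4: CCBAAACBABAAAC ⇒ BA·BA·AA·C·C·C·BA·AA·C·AA·C·C·C·BA
    A ↦ C
    B ↦ AA
    C ↦ BA

A->C, B->AA, C->BA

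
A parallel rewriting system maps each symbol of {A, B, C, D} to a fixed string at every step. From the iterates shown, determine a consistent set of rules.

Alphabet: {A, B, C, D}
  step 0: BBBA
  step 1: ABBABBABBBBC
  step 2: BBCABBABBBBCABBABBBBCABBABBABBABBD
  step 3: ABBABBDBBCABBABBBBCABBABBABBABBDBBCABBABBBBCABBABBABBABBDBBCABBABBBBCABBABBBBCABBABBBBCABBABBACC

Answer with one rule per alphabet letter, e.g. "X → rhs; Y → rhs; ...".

  step 2 ⇒ step 3: BBCABBABBBBCABBABBBBCABBABBABBABBD ⇒ ABB·ABB·D·BBC·ABB·ABB·BBC·ABB·ABB·ABB·ABB·D·BBC·ABB·ABB·BBC·ABB·ABB·ABB·ABB·D·BBC·ABB·ABB·BBC·ABB·ABB·BBC·ABB·ABB·BBC·ABB·ABB·ACC
    A ↦ BBC
    B ↦ ABB
    C ↦ D
    D ↦ ACC

A->BBC, B->ABB, C->D, D->ACC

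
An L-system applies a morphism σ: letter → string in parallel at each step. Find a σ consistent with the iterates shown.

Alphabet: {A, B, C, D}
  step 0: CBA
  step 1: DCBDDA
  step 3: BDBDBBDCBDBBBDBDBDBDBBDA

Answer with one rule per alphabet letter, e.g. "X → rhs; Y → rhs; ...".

  step 0 ⇒ step 1: CBA ⇒ DC·BD·DA
    A ↦ DA
    B ↦ BD
    C ↦ DC
    D ↦ BB  (constrained at step 1)

A->DA, B->BD, C->DC, D->BB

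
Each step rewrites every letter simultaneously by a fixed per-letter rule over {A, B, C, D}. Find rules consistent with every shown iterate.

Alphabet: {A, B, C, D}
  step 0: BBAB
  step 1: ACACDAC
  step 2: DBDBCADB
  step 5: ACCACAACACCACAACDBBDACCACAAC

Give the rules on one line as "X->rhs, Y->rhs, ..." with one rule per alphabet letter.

  step 1 ⇒ step 2: ACACDAC ⇒ D·B·D·B·CA·D·B
    A ↦ D
    C ↦ B
    D ↦ CA
  step 0 ⇒ step 1: BBAB ⇒ AC·AC·D·AC
    B ↦ AC

A->D, B->AC, C->B, D->CA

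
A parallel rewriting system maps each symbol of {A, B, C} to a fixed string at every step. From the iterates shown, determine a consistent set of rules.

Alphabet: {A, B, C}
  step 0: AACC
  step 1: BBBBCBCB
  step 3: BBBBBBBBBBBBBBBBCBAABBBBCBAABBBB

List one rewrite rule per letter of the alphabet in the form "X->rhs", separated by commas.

A->BB, B->AA, C->CB

  step 0 ⇒ step 1: AACC ⇒ BB·BB·CB·CB
    A ↦ BB
    C ↦ CB
    B ↦ AA  (constrained at step 1)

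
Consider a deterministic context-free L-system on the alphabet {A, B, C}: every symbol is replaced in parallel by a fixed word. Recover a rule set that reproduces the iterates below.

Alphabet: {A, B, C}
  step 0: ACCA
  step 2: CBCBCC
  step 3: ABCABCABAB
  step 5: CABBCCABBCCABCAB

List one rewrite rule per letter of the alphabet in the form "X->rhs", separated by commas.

A->B, B->C, C->AB

  step 2 ⇒ step 3: CBCBCC ⇒ AB·C·AB·C·AB·AB
    B ↦ C
    C ↦ AB
    A ↦ B  (constrained at step 0)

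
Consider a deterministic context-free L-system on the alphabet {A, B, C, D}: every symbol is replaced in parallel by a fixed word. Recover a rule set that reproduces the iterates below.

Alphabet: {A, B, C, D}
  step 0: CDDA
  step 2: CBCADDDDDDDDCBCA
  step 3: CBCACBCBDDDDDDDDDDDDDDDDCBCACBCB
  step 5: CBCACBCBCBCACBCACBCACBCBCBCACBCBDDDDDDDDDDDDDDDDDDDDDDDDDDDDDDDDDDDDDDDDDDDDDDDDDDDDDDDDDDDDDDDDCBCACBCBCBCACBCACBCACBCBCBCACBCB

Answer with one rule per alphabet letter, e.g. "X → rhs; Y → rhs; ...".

  step 2 ⇒ step 3: CBCADDDDDDDDCBCA ⇒ CB·CA·CB·CB·DD·DD·DD·DD·DD·DD·DD·DD·CB·CA·CB·CB
    A ↦ CB
    B ↦ CA
    C ↦ CB
    D ↦ DD

A->CB, B->CA, C->CB, D->DD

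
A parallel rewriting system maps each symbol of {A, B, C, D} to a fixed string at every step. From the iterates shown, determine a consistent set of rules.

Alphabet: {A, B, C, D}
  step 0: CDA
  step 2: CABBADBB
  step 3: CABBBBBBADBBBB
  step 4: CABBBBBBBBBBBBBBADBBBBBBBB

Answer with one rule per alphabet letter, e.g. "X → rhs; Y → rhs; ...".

A->B, B->BB, C->CA, D->AD

  step 3 ⇒ step 4: CABBBBBBADBBBB ⇒ CA·B·BB·BB·BB·BB·BB·BB·B·AD·BB·BB·BB·BB
    A ↦ B
    B ↦ BB
    C ↦ CA
    D ↦ AD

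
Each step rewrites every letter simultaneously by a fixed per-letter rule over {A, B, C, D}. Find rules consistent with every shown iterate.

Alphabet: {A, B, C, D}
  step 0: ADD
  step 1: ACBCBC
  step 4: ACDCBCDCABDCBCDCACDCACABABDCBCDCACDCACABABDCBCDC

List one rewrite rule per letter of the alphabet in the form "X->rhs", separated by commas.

  step 0 ⇒ step 1: ADD ⇒ AC·BC·BC
    A ↦ AC
    D ↦ BC
    B ↦ AB  (constrained at step 1)
    C ↦ DC  (constrained at step 1)

A->AC, B->AB, C->DC, D->BC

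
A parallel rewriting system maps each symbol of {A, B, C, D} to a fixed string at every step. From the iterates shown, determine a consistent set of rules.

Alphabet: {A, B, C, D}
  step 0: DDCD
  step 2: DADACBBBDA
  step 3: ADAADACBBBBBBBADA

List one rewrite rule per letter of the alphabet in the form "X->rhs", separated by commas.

  step 2 ⇒ step 3: DADACBBBDA ⇒ A·DA·A·DA·CB·BB·BB·BB·A·DA
    A ↦ DA
    B ↦ BB
    C ↦ CB
    D ↦ A

A->DA, B->BB, C->CB, D->A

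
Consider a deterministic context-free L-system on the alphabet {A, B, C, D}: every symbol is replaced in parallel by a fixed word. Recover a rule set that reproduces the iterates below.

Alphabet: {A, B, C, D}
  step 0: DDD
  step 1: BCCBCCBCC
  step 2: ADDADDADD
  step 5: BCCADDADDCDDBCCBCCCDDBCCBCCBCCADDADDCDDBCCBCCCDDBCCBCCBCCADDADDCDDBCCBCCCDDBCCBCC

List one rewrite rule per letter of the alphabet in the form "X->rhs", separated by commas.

  step 1 ⇒ step 2: BCCBCCBCC ⇒ A·D·D·A·D·D·A·D·D
    B ↦ A
    C ↦ D
    A ↦ CDD  (constrained at step 2)
  step 0 ⇒ step 1: DDD ⇒ BCC·BCC·BCC
    D ↦ BCC

A->CDD, B->A, C->D, D->BCC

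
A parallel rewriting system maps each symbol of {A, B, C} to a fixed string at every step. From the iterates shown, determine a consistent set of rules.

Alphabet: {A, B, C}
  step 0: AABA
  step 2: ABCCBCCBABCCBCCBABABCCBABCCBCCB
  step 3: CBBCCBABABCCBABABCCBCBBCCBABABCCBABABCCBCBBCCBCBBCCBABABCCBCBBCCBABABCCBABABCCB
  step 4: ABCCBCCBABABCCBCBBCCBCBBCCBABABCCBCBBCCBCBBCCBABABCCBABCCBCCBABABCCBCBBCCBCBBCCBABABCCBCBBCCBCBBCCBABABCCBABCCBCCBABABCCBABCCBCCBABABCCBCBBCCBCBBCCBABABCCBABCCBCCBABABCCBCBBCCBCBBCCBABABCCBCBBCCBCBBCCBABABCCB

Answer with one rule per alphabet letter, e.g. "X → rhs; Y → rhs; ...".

  step 3 ⇒ step 4: CBBCCBABABCCBABABCCBCBBCCBABABCCBABABCCBCBBCCBCBBCCBABABCCBCBBCCBABABCCBABABCCB ⇒ AB·CCB·CCB·AB·AB·CCB·CBB·CCB·CBB·CCB·AB·AB·CCB·CBB·CCB·CBB·CCB·AB·AB·CCB·AB·CCB·CCB·AB·AB·CCB·CBB·CCB·CBB·CCB·AB·AB·CCB·CBB·CCB·CBB·CCB·AB·AB·CCB·AB·CCB·CCB·AB·AB·CCB·AB·CCB·CCB·AB·AB·CCB·CBB·CCB·CBB·CCB·AB·AB·CCB·AB·CCB·CCB·AB·AB·CCB·CBB·CCB·CBB·CCB·AB·AB·CCB·CBB·CCB·CBB·CCB·AB·AB·CCB
    A ↦ CBB
    B ↦ CCB
    C ↦ AB

A->CBB, B->CCB, C->AB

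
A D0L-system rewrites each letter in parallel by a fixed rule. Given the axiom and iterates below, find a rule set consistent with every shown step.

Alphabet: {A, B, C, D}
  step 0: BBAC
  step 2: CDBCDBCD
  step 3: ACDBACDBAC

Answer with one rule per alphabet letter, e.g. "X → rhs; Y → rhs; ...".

A->D, B->DB, C->A, D->C

  step 2 ⇒ step 3: CDBCDBCD ⇒ A·C·DB·A·C·DB·A·C
    B ↦ DB
    C ↦ A
    D ↦ C
    A ↦ D  (constrained at step 0)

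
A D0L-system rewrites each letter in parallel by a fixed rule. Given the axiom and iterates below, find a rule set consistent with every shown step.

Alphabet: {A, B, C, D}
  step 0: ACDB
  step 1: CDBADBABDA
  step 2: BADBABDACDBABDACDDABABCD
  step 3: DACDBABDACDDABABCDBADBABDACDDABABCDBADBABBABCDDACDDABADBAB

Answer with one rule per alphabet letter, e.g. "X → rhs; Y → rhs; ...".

  step 2 ⇒ step 3: BADBABDACDBABDACDDABABCD ⇒ DA·CD·BAB·DA·CD·DA·BAB·CD·BAD·BAB·DA·CD·DA·BAB·CD·BAD·BAB·BAB·CD·DA·CD·DA·BAD·BAB
    A ↦ CD
    B ↦ DA
    C ↦ BAD
    D ↦ BAB

A->CD, B->DA, C->BAD, D->BAB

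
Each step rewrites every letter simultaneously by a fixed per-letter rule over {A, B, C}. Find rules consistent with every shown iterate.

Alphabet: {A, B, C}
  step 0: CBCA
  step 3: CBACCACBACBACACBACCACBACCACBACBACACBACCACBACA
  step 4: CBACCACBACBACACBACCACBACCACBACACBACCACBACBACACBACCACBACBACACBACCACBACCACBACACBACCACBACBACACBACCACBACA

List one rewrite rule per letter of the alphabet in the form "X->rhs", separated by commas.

A->CA, B->C, C->CBA

  step 3 ⇒ step 4: CBACCACBACBACACBACCACBACCACBACBACACBACCACBACA ⇒ CBA·C·CA·CBA·CBA·CA·CBA·C·CA·CBA·C·CA·CBA·CA·CBA·C·CA·CBA·CBA·CA·CBA·C·CA·CBA·CBA·CA·CBA·C·CA·CBA·C·CA·CBA·CA·CBA·C·CA·CBA·CBA·CA·CBA·C·CA·CBA·CA
    A ↦ CA
    B ↦ C
    C ↦ CBA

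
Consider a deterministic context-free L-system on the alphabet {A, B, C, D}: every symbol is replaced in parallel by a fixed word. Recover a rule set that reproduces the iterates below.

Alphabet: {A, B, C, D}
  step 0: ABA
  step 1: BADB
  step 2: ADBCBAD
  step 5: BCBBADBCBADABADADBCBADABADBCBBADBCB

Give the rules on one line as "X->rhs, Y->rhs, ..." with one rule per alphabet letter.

A->B, B->AD, C->AB, D->CB

  step 1 ⇒ step 2: BADB ⇒ AD·B·CB·AD
    A ↦ B
    B ↦ AD
    D ↦ CB
    C ↦ AB  (constrained at step 2)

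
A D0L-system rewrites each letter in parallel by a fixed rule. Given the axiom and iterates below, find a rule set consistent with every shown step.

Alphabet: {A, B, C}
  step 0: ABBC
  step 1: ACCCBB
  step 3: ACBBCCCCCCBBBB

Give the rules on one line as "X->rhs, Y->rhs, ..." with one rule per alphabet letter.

A->AC, B->C, C->BB

  step 0 ⇒ step 1: ABBC ⇒ AC·C·C·BB
    A ↦ AC
    B ↦ C
    C ↦ BB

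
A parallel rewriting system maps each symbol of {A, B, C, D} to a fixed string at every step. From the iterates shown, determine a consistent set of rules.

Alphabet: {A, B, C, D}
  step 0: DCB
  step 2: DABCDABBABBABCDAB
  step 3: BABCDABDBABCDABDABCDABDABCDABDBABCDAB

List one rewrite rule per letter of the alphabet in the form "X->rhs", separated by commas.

A->C, B->DAB, C->D, D->BAB

  step 2 ⇒ step 3: DABCDABBABBABCDAB ⇒ BAB·C·DAB·D·BAB·C·DAB·DAB·C·DAB·DAB·C·DAB·D·BAB·C·DAB
    A ↦ C
    B ↦ DAB
    C ↦ D
    D ↦ BAB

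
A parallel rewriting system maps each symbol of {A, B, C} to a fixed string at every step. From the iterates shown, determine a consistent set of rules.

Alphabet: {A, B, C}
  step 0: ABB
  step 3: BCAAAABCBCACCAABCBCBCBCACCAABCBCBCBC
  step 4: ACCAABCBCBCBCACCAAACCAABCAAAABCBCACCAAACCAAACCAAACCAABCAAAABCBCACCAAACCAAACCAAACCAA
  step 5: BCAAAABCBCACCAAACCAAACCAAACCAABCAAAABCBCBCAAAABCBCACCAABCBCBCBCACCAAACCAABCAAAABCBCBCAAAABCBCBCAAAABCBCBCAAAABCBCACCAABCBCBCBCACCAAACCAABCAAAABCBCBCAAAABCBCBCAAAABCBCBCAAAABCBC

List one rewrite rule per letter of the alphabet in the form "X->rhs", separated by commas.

A->BC, B->ACC, C->AA

  step 4 ⇒ step 5: ACCAABCBCBCBCACCAAACCAABCAAAABCBCACCAAACCAAACCAAACCAABCAAAABCBCACCAAACCAAACCAAACCAA ⇒ BC·AA·AA·BC·BC·ACC·AA·ACC·AA·ACC·AA·ACC·AA·BC·AA·AA·BC·BC·BC·AA·AA·BC·BC·ACC·AA·BC·BC·BC·BC·ACC·AA·ACC·AA·BC·AA·AA·BC·BC·BC·AA·AA·BC·BC·BC·AA·AA·BC·BC·BC·AA·AA·BC·BC·ACC·AA·BC·BC·BC·BC·ACC·AA·ACC·AA·BC·AA·AA·BC·BC·BC·AA·AA·BC·BC·BC·AA·AA·BC·BC·BC·AA·AA·BC·BC
    A ↦ BC
    B ↦ ACC
    C ↦ AA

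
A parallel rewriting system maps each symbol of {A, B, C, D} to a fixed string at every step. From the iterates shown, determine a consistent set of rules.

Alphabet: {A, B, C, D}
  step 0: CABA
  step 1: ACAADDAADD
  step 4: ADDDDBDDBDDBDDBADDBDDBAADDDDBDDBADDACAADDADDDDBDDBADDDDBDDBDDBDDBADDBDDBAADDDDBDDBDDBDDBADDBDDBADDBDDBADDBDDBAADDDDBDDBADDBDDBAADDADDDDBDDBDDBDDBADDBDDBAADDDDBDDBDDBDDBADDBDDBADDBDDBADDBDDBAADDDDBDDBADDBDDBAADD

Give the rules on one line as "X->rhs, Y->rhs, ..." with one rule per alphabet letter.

A->ADD, B->A, C->ACA, D->DDB

  step 0 ⇒ step 1: CABA ⇒ ACA·ADD·A·ADD
    A ↦ ADD
    B ↦ A
    C ↦ ACA
    D ↦ DDB  (constrained at step 1)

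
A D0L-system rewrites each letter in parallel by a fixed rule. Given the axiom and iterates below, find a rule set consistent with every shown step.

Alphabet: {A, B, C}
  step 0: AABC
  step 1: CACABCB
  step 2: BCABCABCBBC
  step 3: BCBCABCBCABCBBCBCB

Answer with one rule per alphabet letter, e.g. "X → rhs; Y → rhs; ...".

  step 2 ⇒ step 3: BCABCABCBBC ⇒ BC·B·CA·BC·B·CA·BC·B·BC·BC·B
    A ↦ CA
    B ↦ BC
    C ↦ B

A->CA, B->BC, C->B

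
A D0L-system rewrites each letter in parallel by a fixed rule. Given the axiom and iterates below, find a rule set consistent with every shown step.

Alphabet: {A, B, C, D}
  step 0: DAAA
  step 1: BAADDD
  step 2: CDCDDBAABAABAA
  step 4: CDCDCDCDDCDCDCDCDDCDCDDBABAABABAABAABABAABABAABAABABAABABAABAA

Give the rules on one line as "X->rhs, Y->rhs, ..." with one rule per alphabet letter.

A->D, B->CDC, C->BA, D->BAA

  step 1 ⇒ step 2: BAADDD ⇒ CDC·D·D·BAA·BAA·BAA
    A ↦ D
    B ↦ CDC
    D ↦ BAA
    C ↦ BA  (constrained at step 2)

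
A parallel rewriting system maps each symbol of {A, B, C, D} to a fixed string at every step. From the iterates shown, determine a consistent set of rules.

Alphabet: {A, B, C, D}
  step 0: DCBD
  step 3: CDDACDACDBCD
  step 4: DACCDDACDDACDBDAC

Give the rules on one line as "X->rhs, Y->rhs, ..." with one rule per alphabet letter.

A->D, B->DB, C->DA, D->C

  step 3 ⇒ step 4: CDDACDACDBCD ⇒ DA·C·C·D·DA·C·D·DA·C·DB·DA·C
    A ↦ D
    B ↦ DB
    C ↦ DA
    D ↦ C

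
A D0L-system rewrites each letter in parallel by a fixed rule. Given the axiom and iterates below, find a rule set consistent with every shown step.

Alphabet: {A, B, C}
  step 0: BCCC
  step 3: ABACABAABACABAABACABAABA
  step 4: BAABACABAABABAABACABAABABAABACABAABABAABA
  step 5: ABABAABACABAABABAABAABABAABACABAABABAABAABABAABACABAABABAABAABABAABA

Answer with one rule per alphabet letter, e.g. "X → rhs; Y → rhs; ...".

  step 4 ⇒ step 5: BAABACABAABABAABACABAABABAABACABAABABAABA ⇒ A·BA·BA·A·BA·CA·BA·A·BA·BA·A·BA·A·BA·BA·A·BA·CA·BA·A·BA·BA·A·BA·A·BA·BA·A·BA·CA·BA·A·BA·BA·A·BA·A·BA·BA·A·BA
    A ↦ BA
    B ↦ A
    C ↦ CA

A->BA, B->A, C->CA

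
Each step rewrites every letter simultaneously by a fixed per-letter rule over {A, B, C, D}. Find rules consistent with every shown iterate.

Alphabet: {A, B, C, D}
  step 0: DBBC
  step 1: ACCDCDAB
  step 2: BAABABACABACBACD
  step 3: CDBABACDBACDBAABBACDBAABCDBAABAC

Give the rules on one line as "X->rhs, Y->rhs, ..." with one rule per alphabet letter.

A->BA, B->CD, C->AB, D->AC

  step 2 ⇒ step 3: BAABABACABACBACD ⇒ CD·BA·BA·CD·BA·CD·BA·AB·BA·CD·BA·AB·CD·BA·AB·AC
    A ↦ BA
    B ↦ CD
    C ↦ AB
    D ↦ AC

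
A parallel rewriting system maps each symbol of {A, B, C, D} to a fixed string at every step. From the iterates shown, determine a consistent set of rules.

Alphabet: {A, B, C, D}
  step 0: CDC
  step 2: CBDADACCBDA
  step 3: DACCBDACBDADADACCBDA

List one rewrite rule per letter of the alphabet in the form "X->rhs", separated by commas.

  step 2 ⇒ step 3: CBDADACCBDA ⇒ DA·C·CB·DA·CB·DA·DA·DA·C·CB·DA
    A ↦ DA
    B ↦ C
    C ↦ DA
    D ↦ CB

A->DA, B->C, C->DA, D->CB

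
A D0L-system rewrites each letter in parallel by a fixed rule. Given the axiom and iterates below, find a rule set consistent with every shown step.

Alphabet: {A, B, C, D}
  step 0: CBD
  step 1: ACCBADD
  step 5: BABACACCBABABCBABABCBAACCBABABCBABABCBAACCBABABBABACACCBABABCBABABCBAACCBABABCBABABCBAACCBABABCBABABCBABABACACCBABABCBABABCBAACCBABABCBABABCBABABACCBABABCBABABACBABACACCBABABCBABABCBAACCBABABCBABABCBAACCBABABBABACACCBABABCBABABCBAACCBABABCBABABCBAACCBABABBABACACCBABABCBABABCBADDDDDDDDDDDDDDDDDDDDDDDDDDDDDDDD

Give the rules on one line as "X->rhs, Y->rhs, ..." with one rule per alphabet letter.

  step 0 ⇒ step 1: CBD ⇒ AC·CBA·DD
    B ↦ CBA
    C ↦ AC
    D ↦ DD
    A ↦ BAB  (constrained at step 1)

A->BAB, B->CBA, C->AC, D->DD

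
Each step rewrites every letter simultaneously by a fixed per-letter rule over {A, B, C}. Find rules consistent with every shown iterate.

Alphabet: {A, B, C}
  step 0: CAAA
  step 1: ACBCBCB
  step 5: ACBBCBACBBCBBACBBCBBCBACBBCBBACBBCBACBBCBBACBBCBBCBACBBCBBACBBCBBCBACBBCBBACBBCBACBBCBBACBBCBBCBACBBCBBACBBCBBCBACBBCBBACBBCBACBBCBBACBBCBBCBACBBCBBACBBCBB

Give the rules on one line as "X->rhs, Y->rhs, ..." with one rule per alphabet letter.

A->CB, B->CBB, C->A

  step 0 ⇒ step 1: CAAA ⇒ A·CB·CB·CB
    A ↦ CB
    C ↦ A
    B ↦ CBB  (constrained at step 1)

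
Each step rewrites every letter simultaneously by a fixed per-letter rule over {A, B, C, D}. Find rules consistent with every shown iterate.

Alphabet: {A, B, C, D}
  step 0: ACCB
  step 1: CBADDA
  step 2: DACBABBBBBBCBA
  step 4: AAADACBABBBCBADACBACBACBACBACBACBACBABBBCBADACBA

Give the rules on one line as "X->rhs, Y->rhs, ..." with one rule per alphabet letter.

  step 1 ⇒ step 2: CBADDA ⇒ D·A·CBA·BBB·BBB·CBA
    A ↦ CBA
    B ↦ A
    C ↦ D
    D ↦ BBB

A->CBA, B->A, C->D, D->BBB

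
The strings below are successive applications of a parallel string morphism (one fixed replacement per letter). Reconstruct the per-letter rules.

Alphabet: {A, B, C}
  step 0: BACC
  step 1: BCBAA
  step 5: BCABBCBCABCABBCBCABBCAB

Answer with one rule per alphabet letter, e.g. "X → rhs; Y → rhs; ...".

  step 0 ⇒ step 1: BACC ⇒ BC·B·A·A
    A ↦ B
    B ↦ BC
    C ↦ A

A->B, B->BC, C->A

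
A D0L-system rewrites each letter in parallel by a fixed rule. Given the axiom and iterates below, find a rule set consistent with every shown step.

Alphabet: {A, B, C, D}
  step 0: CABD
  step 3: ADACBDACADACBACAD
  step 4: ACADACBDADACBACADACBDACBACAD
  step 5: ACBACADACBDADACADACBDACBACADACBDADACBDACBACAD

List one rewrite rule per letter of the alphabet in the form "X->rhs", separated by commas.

  step 4 ⇒ step 5: ACADACBDADACBACADACBDACBACAD ⇒ AC·B·AC·AD·AC·B·D·AD·AC·AD·AC·B·D·AC·B·AC·AD·AC·B·D·AD·AC·B·D·AC·B·AC·AD
    A ↦ AC
    B ↦ D
    C ↦ B
    D ↦ AD

A->AC, B->D, C->B, D->AD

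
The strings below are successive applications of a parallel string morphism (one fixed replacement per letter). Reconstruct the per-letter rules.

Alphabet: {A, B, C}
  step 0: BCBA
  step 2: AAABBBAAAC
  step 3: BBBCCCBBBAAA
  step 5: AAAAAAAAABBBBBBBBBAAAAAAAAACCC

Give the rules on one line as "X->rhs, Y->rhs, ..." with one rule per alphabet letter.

A->B, B->C, C->AAA

  step 2 ⇒ step 3: AAABBBAAAC ⇒ B·B·B·C·C·C·B·B·B·AAA
    A ↦ B
    B ↦ C
    C ↦ AAA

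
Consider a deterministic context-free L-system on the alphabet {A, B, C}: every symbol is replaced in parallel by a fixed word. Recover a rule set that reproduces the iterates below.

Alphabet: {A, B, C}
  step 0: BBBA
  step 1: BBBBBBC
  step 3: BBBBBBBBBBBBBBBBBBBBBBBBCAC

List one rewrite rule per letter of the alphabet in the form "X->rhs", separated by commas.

A->C, B->BB, C->CA

  step 0 ⇒ step 1: BBBA ⇒ BB·BB·BB·C
    A ↦ C
    B ↦ BB
    C ↦ CA  (constrained at step 1)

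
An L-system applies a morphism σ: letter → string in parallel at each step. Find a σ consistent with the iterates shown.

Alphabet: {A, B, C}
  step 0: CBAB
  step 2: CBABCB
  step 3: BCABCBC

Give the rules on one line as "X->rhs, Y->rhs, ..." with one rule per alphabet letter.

A->AB, B->C, C->B

  step 2 ⇒ step 3: CBABCB ⇒ B·C·AB·C·B·C
    A ↦ AB
    B ↦ C
    C ↦ B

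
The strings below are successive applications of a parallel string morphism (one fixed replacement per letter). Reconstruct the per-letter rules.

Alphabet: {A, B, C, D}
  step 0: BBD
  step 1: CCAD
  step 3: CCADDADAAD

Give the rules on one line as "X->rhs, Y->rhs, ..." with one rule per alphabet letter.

  step 0 ⇒ step 1: BBD ⇒ C·C·AD
    B ↦ C
    D ↦ AD
    A ↦ DA  (constrained at step 1)
    C ↦ B  (constrained at step 1)

A->DA, B->C, C->B, D->AD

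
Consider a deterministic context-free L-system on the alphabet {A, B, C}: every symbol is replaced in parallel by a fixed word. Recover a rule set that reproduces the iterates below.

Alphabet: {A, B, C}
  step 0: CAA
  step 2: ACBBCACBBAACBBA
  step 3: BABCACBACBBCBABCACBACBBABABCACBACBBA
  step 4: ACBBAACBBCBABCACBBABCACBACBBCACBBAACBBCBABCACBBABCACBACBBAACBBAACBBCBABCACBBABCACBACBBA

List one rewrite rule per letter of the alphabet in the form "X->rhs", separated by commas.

  step 3 ⇒ step 4: BABCACBACBBCBABCACBACBBABABCACBACBBA ⇒ ACB·BA·ACB·BC·BA·BC·ACB·BA·BC·ACB·ACB·BC·ACB·BA·ACB·BC·BA·BC·ACB·BA·BC·ACB·ACB·BA·ACB·BA·ACB·BC·BA·BC·ACB·BA·BC·ACB·ACB·BA
    A ↦ BA
    B ↦ ACB
    C ↦ BC

A->BA, B->ACB, C->BC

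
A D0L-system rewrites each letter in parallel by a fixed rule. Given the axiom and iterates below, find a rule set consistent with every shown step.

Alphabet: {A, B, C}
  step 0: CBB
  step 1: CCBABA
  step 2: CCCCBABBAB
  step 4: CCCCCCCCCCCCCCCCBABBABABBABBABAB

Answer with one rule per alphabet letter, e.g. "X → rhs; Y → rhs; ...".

  step 1 ⇒ step 2: CCBABA ⇒ CC·CC·BA·B·BA·B
    A ↦ B
    B ↦ BA
    C ↦ CC

A->B, B->BA, C->CC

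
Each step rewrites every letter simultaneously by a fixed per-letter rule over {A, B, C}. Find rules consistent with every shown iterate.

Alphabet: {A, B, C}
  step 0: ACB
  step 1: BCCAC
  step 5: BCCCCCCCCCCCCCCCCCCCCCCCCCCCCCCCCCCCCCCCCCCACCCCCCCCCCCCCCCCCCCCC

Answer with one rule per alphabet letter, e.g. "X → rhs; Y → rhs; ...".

A->B, B->AC, C->CC

  step 0 ⇒ step 1: ACB ⇒ B·CC·AC
    A ↦ B
    B ↦ AC
    C ↦ CC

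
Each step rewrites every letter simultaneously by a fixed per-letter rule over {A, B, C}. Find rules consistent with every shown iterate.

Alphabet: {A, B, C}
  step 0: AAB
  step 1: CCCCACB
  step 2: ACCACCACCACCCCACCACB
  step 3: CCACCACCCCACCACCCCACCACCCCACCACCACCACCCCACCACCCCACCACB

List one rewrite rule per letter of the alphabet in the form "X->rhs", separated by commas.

A->CC, B->ACB, C->ACC

  step 2 ⇒ step 3: ACCACCACCACCCCACCACB ⇒ CC·ACC·ACC·CC·ACC·ACC·CC·ACC·ACC·CC·ACC·ACC·ACC·ACC·CC·ACC·ACC·CC·ACC·ACB
    A ↦ CC
    B ↦ ACB
    C ↦ ACC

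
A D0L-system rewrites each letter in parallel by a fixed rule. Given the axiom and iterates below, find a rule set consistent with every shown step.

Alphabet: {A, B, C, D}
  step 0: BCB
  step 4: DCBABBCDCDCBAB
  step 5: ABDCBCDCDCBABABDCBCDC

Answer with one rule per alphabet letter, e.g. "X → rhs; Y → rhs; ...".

A->BC, B->DC, C->B, D->A

  step 4 ⇒ step 5: DCBABBCDCDCBAB ⇒ A·B·DC·BC·DC·DC·B·A·B·A·B·DC·BC·DC
    A ↦ BC
    B ↦ DC
    C ↦ B
    D ↦ A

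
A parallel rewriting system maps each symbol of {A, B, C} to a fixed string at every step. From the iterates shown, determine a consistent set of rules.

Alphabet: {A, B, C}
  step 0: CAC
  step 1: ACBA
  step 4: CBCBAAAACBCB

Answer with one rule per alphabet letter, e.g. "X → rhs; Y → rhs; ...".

  step 0 ⇒ step 1: CAC ⇒ A·CB·A
    A ↦ CB
    C ↦ A
    B ↦ A  (constrained at step 1)

A->CB, B->A, C->A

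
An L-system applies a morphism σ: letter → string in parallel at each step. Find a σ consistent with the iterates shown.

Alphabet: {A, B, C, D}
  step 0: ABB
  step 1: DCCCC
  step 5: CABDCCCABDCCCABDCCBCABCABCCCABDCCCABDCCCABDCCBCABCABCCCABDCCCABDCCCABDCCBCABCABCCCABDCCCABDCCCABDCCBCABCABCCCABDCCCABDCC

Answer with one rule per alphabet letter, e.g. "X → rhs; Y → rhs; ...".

A->D, B->CC, C->CAB, D->B

  step 0 ⇒ step 1: ABB ⇒ D·CC·CC
    A ↦ D
    B ↦ CC
    C ↦ CAB  (constrained at step 1)
    D ↦ B  (constrained at step 1)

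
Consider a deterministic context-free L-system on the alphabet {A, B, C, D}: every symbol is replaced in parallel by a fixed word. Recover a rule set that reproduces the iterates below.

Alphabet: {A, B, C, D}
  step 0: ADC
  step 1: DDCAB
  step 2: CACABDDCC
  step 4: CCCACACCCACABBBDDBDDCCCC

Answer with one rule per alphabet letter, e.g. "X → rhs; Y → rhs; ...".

A->DD, B->CC, C->B, D->CA

  step 1 ⇒ step 2: DDCAB ⇒ CA·CA·B·DD·CC
    A ↦ DD
    B ↦ CC
    C ↦ B
    D ↦ CA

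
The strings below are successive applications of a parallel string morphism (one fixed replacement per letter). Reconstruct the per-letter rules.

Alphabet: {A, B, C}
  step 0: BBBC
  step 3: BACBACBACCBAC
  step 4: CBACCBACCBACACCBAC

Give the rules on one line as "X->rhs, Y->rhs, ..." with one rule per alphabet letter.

A->B, B->C, C->AC

  step 3 ⇒ step 4: BACBACBACCBAC ⇒ C·B·AC·C·B·AC·C·B·AC·AC·C·B·AC
    A ↦ B
    B ↦ C
    C ↦ AC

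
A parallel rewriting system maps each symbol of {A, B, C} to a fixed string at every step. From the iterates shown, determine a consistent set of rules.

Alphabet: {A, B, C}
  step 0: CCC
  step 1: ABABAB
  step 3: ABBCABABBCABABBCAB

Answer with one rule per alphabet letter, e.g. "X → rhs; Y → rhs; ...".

  step 0 ⇒ step 1: CCC ⇒ AB·AB·AB
    C ↦ AB
    A ↦ C  (constrained at step 1)
    B ↦ BC  (constrained at step 1)

A->C, B->BC, C->AB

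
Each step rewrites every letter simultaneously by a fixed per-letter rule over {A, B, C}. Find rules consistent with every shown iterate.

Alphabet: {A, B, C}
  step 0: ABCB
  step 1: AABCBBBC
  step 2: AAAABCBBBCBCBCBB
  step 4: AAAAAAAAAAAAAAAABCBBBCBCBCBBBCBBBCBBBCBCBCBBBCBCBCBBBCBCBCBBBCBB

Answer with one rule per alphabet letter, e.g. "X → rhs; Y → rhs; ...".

  step 1 ⇒ step 2: AABCBBBC ⇒ AA·AA·BC·BB·BC·BC·BC·BB
    A ↦ AA
    B ↦ BC
    C ↦ BB

A->AA, B->BC, C->BB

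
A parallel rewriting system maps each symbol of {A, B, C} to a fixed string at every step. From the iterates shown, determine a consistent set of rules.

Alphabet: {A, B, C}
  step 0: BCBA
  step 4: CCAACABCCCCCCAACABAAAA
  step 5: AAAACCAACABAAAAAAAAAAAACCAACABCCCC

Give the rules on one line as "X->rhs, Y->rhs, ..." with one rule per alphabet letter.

  step 4 ⇒ step 5: CCAACABCCCCCCAACABAAAA ⇒ AA·AA·C·C·AA·C·AB·AA·AA·AA·AA·AA·AA·C·C·AA·C·AB·C·C·C·C
    A ↦ C
    B ↦ AB
    C ↦ AA

A->C, B->AB, C->AA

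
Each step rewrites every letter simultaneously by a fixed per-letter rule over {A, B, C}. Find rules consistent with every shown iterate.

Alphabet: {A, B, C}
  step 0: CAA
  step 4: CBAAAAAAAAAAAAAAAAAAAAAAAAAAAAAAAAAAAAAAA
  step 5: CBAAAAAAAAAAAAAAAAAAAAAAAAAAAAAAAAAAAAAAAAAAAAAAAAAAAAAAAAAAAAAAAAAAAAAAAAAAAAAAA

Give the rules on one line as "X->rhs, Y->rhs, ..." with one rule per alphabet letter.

A->AA, B->A, C->CB

  step 4 ⇒ step 5: CBAAAAAAAAAAAAAAAAAAAAAAAAAAAAAAAAAAAAAAA ⇒ CB·A·AA·AA·AA·AA·AA·AA·AA·AA·AA·AA·AA·AA·AA·AA·AA·AA·AA·AA·AA·AA·AA·AA·AA·AA·AA·AA·AA·AA·AA·AA·AA·AA·AA·AA·AA·AA·AA·AA·AA
    A ↦ AA
    B ↦ A
    C ↦ CB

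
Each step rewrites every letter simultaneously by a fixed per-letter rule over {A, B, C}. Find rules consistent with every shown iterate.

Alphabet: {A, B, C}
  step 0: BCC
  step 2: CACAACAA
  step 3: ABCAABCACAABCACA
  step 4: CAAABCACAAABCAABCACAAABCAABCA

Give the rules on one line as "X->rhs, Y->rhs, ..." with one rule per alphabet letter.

A->CA, B->A, C->AB

  step 3 ⇒ step 4: ABCAABCACAABCACA ⇒ CA·A·AB·CA·CA·A·AB·CA·AB·CA·CA·A·AB·CA·AB·CA
    A ↦ CA
    B ↦ A
    C ↦ AB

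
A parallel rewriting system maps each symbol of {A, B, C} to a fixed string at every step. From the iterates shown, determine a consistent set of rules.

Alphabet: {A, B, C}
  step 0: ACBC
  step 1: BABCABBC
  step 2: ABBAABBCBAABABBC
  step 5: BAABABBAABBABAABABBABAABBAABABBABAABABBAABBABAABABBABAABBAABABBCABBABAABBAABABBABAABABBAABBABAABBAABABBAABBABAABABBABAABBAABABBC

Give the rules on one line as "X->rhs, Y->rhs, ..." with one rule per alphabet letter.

A->BA, B->AB, C->BC

  step 1 ⇒ step 2: BABCABBC ⇒ AB·BA·AB·BC·BA·AB·AB·BC
    A ↦ BA
    B ↦ AB
    C ↦ BC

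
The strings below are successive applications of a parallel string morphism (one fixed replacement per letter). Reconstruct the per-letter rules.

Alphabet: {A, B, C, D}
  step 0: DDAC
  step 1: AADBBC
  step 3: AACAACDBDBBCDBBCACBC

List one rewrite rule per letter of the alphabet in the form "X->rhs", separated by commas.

  step 0 ⇒ step 1: DDAC ⇒ A·A·DB·BC
    A ↦ DB
    C ↦ BC
    D ↦ A
    B ↦ AC  (constrained at step 1)

A->DB, B->AC, C->BC, D->A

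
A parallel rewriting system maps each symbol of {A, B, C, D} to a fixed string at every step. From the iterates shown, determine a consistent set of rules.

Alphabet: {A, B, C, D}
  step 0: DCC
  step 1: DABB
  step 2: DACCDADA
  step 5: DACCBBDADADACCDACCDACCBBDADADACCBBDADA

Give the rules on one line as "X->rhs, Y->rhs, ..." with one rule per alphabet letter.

  step 1 ⇒ step 2: DABB ⇒ DA·CC·DA·DA
    A ↦ CC
    B ↦ DA
    D ↦ DA
  step 0 ⇒ step 1: DCC ⇒ DA·B·B
    C ↦ B

A->CC, B->DA, C->B, D->DA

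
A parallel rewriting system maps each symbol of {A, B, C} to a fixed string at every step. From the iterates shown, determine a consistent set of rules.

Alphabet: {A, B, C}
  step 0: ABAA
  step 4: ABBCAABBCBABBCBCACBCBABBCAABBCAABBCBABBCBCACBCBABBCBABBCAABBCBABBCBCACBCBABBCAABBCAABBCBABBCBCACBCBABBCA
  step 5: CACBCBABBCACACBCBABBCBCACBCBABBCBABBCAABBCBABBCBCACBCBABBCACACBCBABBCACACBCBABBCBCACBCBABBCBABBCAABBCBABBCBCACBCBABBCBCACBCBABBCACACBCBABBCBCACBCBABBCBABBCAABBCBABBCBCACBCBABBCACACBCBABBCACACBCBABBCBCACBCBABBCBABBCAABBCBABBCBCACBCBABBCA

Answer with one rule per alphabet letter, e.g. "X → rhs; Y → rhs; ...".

  step 4 ⇒ step 5: ABBCAABBCBABBCBCACBCBABBCAABBCAABBCBABBCBCACBCBABBCBABBCAABBCBABBCBCACBCBABBCAABBCAABBCBABBCBCACBCBABBCA ⇒ CA·CB·CB·ABB·CA·CA·CB·CB·ABB·CB·CA·CB·CB·ABB·CB·ABB·CA·ABB·CB·ABB·CB·CA·CB·CB·ABB·CA·CA·CB·CB·ABB·CA·CA·CB·CB·ABB·CB·CA·CB·CB·ABB·CB·ABB·CA·ABB·CB·ABB·CB·CA·CB·CB·ABB·CB·CA·CB·CB·ABB·CA·CA·CB·CB·ABB·CB·CA·CB·CB·ABB·CB·ABB·CA·ABB·CB·ABB·CB·CA·CB·CB·ABB·CA·CA·CB·CB·ABB·CA·CA·CB·CB·ABB·CB·CA·CB·CB·ABB·CB·ABB·CA·ABB·CB·ABB·CB·CA·CB·CB·ABB·CA
    A ↦ CA
    B ↦ CB
    C ↦ ABB

A->CA, B->CB, C->ABB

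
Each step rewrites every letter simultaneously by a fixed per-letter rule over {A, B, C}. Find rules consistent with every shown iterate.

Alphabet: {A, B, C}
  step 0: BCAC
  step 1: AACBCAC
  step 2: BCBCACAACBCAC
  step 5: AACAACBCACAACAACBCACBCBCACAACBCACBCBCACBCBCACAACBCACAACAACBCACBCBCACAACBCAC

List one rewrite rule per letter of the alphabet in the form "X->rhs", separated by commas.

  step 1 ⇒ step 2: AACBCAC ⇒ BC·BC·AC·A·AC·BC·AC
    A ↦ BC
    B ↦ A
    C ↦ AC

A->BC, B->A, C->AC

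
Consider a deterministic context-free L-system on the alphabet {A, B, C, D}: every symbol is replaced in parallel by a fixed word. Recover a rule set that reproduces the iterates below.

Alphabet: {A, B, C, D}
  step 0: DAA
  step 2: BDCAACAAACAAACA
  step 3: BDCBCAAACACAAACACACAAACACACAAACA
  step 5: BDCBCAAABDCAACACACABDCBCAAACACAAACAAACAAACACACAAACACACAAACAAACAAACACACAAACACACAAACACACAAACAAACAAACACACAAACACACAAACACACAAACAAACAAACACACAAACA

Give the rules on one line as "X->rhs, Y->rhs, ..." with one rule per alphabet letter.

A->CA, B->BDC, C->AA, D->BCA

  step 2 ⇒ step 3: BDCAACAAACAAACA ⇒ BDC·BCA·AA·CA·CA·AA·CA·CA·CA·AA·CA·CA·CA·AA·CA
    A ↦ CA
    B ↦ BDC
    C ↦ AA
    D ↦ BCA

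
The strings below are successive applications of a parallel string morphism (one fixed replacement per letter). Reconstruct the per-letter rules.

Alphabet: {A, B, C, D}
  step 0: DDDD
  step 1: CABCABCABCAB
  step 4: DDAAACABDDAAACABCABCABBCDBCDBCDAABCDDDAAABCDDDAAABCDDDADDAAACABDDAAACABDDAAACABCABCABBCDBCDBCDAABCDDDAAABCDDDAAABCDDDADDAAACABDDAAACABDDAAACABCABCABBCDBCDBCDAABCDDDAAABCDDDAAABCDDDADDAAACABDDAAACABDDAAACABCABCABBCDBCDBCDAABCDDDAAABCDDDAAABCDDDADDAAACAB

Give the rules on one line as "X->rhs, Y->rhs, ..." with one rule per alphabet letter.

  step 0 ⇒ step 1: DDDD ⇒ CAB·CAB·CAB·CAB
    D ↦ CAB
    A ↦ BCD  (constrained at step 1)
    B ↦ DDA  (constrained at step 1)
    C ↦ AA  (constrained at step 1)

A->BCD, B->DDA, C->AA, D->CAB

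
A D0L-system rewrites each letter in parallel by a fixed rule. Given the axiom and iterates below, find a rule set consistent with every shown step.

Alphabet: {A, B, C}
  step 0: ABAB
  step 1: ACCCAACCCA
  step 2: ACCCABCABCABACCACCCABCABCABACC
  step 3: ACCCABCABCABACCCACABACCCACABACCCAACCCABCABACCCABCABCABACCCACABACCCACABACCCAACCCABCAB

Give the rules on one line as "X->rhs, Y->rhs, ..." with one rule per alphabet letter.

A->ACC, B->CA, C->CAB

  step 2 ⇒ step 3: ACCCABCABCABACCACCCABCABCABACC ⇒ ACC·CAB·CAB·CAB·ACC·CA·CAB·ACC·CA·CAB·ACC·CA·ACC·CAB·CAB·ACC·CAB·CAB·CAB·ACC·CA·CAB·ACC·CA·CAB·ACC·CA·ACC·CAB·CAB
    A ↦ ACC
    B ↦ CA
    C ↦ CAB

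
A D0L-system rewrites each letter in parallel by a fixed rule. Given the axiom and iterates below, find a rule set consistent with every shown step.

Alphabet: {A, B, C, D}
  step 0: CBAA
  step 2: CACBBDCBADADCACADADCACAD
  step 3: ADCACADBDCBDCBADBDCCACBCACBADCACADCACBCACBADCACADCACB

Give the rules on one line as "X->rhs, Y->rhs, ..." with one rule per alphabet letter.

  step 2 ⇒ step 3: CACBBDCBADADCACADADCACAD ⇒ AD·CAC·AD·BDC·BDC·B·AD·BDC·CAC·B·CAC·B·AD·CAC·AD·CAC·B·CAC·B·AD·CAC·AD·CAC·B
    A ↦ CAC
    B ↦ BDC
    C ↦ AD
    D ↦ B

A->CAC, B->BDC, C->AD, D->B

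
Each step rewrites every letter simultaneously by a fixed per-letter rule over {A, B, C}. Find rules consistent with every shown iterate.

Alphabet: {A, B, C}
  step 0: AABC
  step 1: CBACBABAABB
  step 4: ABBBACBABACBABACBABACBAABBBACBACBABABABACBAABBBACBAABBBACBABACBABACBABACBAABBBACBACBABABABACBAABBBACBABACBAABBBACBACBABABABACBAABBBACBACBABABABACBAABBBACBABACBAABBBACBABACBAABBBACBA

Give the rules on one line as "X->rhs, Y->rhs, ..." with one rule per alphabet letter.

A->CBA, B->BA, C->ABB

  step 0 ⇒ step 1: AABC ⇒ CBA·CBA·BA·ABB
    A ↦ CBA
    B ↦ BA
    C ↦ ABB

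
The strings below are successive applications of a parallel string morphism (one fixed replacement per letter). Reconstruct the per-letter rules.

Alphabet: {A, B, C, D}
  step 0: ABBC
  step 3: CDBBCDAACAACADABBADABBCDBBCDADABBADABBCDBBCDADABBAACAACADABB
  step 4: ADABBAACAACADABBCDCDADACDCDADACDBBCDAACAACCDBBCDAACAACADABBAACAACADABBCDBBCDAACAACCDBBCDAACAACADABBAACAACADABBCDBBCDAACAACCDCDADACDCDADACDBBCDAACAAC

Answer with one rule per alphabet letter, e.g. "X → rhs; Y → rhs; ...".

  step 3 ⇒ step 4: CDBBCDAACAACADABBADABBCDBBCDADABBADABBCDBBCDADABBAACAACADABB ⇒ ADA·BB·AAC·AAC·ADA·BB·CD·CD·ADA·CD·CD·ADA·CD·BB·CD·AAC·AAC·CD·BB·CD·AAC·AAC·ADA·BB·AAC·AAC·ADA·BB·CD·BB·CD·AAC·AAC·CD·BB·CD·AAC·AAC·ADA·BB·AAC·AAC·ADA·BB·CD·BB·CD·AAC·AAC·CD·CD·ADA·CD·CD·ADA·CD·BB·CD·AAC·AAC
    A ↦ CD
    B ↦ AAC
    C ↦ ADA
    D ↦ BB

A->CD, B->AAC, C->ADA, D->BB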